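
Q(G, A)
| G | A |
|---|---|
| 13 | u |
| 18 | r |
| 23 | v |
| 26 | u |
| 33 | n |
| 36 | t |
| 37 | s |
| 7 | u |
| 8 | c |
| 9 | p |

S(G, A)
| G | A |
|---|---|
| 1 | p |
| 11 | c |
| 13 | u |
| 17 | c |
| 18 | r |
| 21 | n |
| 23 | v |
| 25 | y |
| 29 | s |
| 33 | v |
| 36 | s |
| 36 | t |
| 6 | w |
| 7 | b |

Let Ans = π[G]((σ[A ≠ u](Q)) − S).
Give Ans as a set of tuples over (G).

Filtering on A ≠ u leaves {(18, r), (23, v), (33, n), (36, t), (37, s), (8, c), (9, p)}.
Set difference of the two operands is {(33, n), (37, s), (8, c), (9, p)}.
Projecting to G: {33, 37, 8, 9}

{33, 37, 8, 9}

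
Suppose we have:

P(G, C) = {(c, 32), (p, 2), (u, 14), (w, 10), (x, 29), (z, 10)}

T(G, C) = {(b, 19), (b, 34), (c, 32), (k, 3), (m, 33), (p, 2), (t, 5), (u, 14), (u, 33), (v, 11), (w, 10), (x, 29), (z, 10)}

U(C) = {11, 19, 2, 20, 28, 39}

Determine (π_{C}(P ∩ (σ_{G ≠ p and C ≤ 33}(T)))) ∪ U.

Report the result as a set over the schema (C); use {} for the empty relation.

{10, 11, 14, 19, 2, 20, 28, 29, 32, 39}

Filtering on G ≠ p and C ≤ 33 leaves {(b, 19), (c, 32), (k, 3), (m, 33), (t, 5), (u, 14), (u, 33), (v, 11), (w, 10), (x, 29), (z, 10)}.
Intersection: {(c, 32), (p, 2), (u, 14), (w, 10), (x, 29), (z, 10)} with {(b, 19), (c, 32), (k, 3), (m, 33), (t, 5), (u, 14), (u, 33), (v, 11), (w, 10), (x, 29), (z, 10)} → {(c, 32), (u, 14), (w, 10), (x, 29), (z, 10)}
π_{C} gives {10, 14, 29, 32} (1 duplicate(s) eliminated).
Union: {10, 14, 29, 32} with {11, 19, 2, 20, 28, 39} → {10, 11, 14, 19, 2, 20, 28, 29, 32, 39}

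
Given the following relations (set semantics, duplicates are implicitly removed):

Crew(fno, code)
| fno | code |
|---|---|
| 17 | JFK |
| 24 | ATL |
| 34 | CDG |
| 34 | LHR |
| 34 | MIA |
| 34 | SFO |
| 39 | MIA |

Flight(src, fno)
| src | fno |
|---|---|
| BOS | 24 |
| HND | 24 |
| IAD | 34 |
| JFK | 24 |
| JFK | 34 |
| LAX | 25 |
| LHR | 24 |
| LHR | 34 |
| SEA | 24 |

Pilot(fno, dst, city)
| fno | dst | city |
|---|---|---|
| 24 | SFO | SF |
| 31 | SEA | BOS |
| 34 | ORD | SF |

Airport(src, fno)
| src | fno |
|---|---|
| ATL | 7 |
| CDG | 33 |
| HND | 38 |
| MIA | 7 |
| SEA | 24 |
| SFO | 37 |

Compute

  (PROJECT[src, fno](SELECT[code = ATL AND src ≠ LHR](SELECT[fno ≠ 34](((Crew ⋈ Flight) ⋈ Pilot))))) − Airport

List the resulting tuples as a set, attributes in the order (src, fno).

Joining Crew and Flight on fno yields {(24, ATL, BOS), (24, ATL, HND), (24, ATL, JFK), (24, ATL, LHR), (24, ATL, SEA), (34, CDG, IAD), (34, CDG, JFK), (34, CDG, LHR), (34, LHR, IAD), (34, LHR, JFK), (34, LHR, LHR), (34, MIA, IAD), (34, MIA, JFK), (34, MIA, LHR), (34, SFO, IAD), (34, SFO, JFK), (34, SFO, LHR)}.
Joining (Crew ⋈ Flight) and Pilot on fno yields {(24, ATL, BOS, SFO, SF), (24, ATL, HND, SFO, SF), (24, ATL, JFK, SFO, SF), (24, ATL, LHR, SFO, SF), (24, ATL, SEA, SFO, SF), (34, CDG, IAD, ORD, SF), (34, CDG, JFK, ORD, SF), (34, CDG, LHR, ORD, SF), (34, LHR, IAD, ORD, SF), (34, LHR, JFK, ORD, SF), (34, LHR, LHR, ORD, SF), (34, MIA, IAD, ORD, SF), (34, MIA, JFK, ORD, SF), (34, MIA, LHR, ORD, SF), (34, SFO, IAD, ORD, SF), (34, SFO, JFK, ORD, SF), (34, SFO, LHR, ORD, SF)}.
Apply σ_{fno ≠ 34}; surviving tuples: {(24, ATL, BOS, SFO, SF), (24, ATL, HND, SFO, SF), (24, ATL, JFK, SFO, SF), (24, ATL, LHR, SFO, SF), (24, ATL, SEA, SFO, SF)}
Apply σ_{code = ATL AND src ≠ LHR}; surviving tuples: {(24, ATL, BOS, SFO, SF), (24, ATL, HND, SFO, SF), (24, ATL, JFK, SFO, SF), (24, ATL, SEA, SFO, SF)}
π_{src, fno} gives {(BOS, 24), (HND, 24), (JFK, 24), (SEA, 24)}.
Taking the difference: {(BOS, 24), (HND, 24), (JFK, 24)}

{(BOS, 24), (HND, 24), (JFK, 24)}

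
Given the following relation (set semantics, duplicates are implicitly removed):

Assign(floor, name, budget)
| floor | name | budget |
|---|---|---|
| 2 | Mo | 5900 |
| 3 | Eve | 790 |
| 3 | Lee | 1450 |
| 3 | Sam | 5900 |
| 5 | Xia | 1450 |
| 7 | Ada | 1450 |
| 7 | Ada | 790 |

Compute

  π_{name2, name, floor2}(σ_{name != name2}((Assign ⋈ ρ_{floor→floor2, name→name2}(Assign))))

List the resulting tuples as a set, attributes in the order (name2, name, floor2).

{(Ada, Eve, 7), (Ada, Lee, 7), (Ada, Xia, 7), (Eve, Ada, 3), (Lee, Ada, 3), (Lee, Xia, 3), (Mo, Sam, 2), (Sam, Mo, 3), (Xia, Ada, 5), (Xia, Lee, 5)}

ρ[floor→floor2, name→name2]: schema becomes (floor2, name2, budget); tuples unchanged.
Joining Assign and ρ_{floor→floor2, name→name2}(Assign) on budget yields {(2, Mo, 5900, 2, Mo), (2, Mo, 5900, 3, Sam), (3, Eve, 790, 3, Eve), (3, Eve, 790, 7, Ada), (3, Lee, 1450, 3, Lee), (3, Lee, 1450, 5, Xia), (3, Lee, 1450, 7, Ada), (3, Sam, 5900, 2, Mo), (3, Sam, 5900, 3, Sam), (5, Xia, 1450, 3, Lee), (5, Xia, 1450, 5, Xia), (5, Xia, 1450, 7, Ada), (7, Ada, 1450, 3, Lee), (7, Ada, 1450, 5, Xia), (7, Ada, 1450, 7, Ada), (7, Ada, 790, 3, Eve), (7, Ada, 790, 7, Ada)}.
Filtering on name != name2 leaves {(2, Mo, 5900, 3, Sam), (3, Eve, 790, 7, Ada), (3, Lee, 1450, 5, Xia), (3, Lee, 1450, 7, Ada), (3, Sam, 5900, 2, Mo), (5, Xia, 1450, 3, Lee), (5, Xia, 1450, 7, Ada), (7, Ada, 1450, 3, Lee), (7, Ada, 1450, 5, Xia), (7, Ada, 790, 3, Eve)}.
π_{name2, name, floor2} gives {(Ada, Eve, 7), (Ada, Lee, 7), (Ada, Xia, 7), (Eve, Ada, 3), (Lee, Ada, 3), (Lee, Xia, 3), (Mo, Sam, 2), (Sam, Mo, 3), (Xia, Ada, 5), (Xia, Lee, 5)}.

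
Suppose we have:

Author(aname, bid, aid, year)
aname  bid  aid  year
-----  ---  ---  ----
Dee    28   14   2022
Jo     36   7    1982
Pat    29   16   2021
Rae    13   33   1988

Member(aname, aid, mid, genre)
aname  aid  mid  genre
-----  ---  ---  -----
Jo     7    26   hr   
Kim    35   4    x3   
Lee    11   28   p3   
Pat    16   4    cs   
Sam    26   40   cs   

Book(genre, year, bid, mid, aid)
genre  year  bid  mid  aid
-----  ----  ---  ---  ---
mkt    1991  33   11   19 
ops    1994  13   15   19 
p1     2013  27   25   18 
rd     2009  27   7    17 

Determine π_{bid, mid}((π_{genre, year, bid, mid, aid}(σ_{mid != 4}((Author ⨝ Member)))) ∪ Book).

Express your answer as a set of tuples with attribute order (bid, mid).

{(13, 15), (27, 25), (27, 7), (33, 11), (36, 26)}

Author ⋈ Member (natural join on aname, aid): {(Jo, 36, 7, 1982, 26, hr), (Pat, 29, 16, 2021, 4, cs)}
Apply σ_{mid != 4}; surviving tuples: {(Jo, 36, 7, 1982, 26, hr)}
π_{genre, year, bid, mid, aid} gives {(hr, 1982, 36, 26, 7)}.
Union: {(hr, 1982, 36, 26, 7)} with {(mkt, 1991, 33, 11, 19), (ops, 1994, 13, 15, 19), (p1, 2013, 27, 25, 18), (rd, 2009, 27, 7, 17)} → {(hr, 1982, 36, 26, 7), (mkt, 1991, 33, 11, 19), (ops, 1994, 13, 15, 19), (p1, 2013, 27, 25, 18), (rd, 2009, 27, 7, 17)}
π_{bid, mid} gives {(13, 15), (27, 25), (27, 7), (33, 11), (36, 26)}.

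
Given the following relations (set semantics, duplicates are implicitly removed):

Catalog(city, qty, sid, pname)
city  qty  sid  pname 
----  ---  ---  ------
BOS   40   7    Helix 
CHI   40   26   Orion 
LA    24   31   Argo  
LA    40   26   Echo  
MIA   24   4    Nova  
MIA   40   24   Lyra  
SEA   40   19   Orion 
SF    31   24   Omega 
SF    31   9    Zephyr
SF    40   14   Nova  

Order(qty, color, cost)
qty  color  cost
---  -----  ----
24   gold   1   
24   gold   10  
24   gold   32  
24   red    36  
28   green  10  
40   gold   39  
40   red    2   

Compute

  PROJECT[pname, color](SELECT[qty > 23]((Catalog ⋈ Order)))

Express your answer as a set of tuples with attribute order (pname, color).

Joining Catalog and Order on qty yields {(BOS, 40, 7, Helix, gold, 39), (BOS, 40, 7, Helix, red, 2), (CHI, 40, 26, Orion, gold, 39), (CHI, 40, 26, Orion, red, 2), (LA, 24, 31, Argo, gold, 1), (LA, 24, 31, Argo, gold, 10), (LA, 24, 31, Argo, gold, 32), (LA, 24, 31, Argo, red, 36), (LA, 40, 26, Echo, gold, 39), (LA, 40, 26, Echo, red, 2), (MIA, 24, 4, Nova, gold, 1), (MIA, 24, 4, Nova, gold, 10), (MIA, 24, 4, Nova, gold, 32), (MIA, 24, 4, Nova, red, 36), (MIA, 40, 24, Lyra, gold, 39), (MIA, 40, 24, Lyra, red, 2), (SEA, 40, 19, Orion, gold, 39), (SEA, 40, 19, Orion, red, 2), (SF, 40, 14, Nova, gold, 39), (SF, 40, 14, Nova, red, 2)}.
σ[qty > 23]: keep tuples satisfying qty > 23 → {(BOS, 40, 7, Helix, gold, 39), (BOS, 40, 7, Helix, red, 2), (CHI, 40, 26, Orion, gold, 39), (CHI, 40, 26, Orion, red, 2), (LA, 24, 31, Argo, gold, 1), (LA, 24, 31, Argo, gold, 10), (LA, 24, 31, Argo, gold, 32), (LA, 24, 31, Argo, red, 36), (LA, 40, 26, Echo, gold, 39), (LA, 40, 26, Echo, red, 2), (MIA, 24, 4, Nova, gold, 1), (MIA, 24, 4, Nova, gold, 10), (MIA, 24, 4, Nova, gold, 32), (MIA, 24, 4, Nova, red, 36), (MIA, 40, 24, Lyra, gold, 39), (MIA, 40, 24, Lyra, red, 2), (SEA, 40, 19, Orion, gold, 39), (SEA, 40, 19, Orion, red, 2), (SF, 40, 14, Nova, gold, 39), (SF, 40, 14, Nova, red, 2)}
π[pname, color]: project onto (pname, color) (8 duplicate(s) eliminated) → {(Argo, gold), (Argo, red), (Echo, gold), (Echo, red), (Helix, gold), (Helix, red), (Lyra, gold), (Lyra, red), (Nova, gold), (Nova, red), (Orion, gold), (Orion, red)}

{(Argo, gold), (Argo, red), (Echo, gold), (Echo, red), (Helix, gold), (Helix, red), (Lyra, gold), (Lyra, red), (Nova, gold), (Nova, red), (Orion, gold), (Orion, red)}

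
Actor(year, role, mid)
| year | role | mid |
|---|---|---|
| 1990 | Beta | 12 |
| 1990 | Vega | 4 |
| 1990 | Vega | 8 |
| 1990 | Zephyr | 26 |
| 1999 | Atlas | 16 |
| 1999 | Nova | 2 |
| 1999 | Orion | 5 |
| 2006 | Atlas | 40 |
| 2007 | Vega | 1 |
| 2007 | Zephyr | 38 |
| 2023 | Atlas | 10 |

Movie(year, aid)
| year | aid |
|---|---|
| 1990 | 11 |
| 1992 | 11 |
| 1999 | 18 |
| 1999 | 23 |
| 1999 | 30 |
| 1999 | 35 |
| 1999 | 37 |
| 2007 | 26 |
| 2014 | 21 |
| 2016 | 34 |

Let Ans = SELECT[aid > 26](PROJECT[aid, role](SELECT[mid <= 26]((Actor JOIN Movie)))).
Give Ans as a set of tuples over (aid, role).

Actor ⋈ Movie (natural join on year): {(1990, Beta, 12, 11), (1990, Vega, 4, 11), (1990, Vega, 8, 11), (1990, Zephyr, 26, 11), (1999, Atlas, 16, 18), (1999, Atlas, 16, 23), (1999, Atlas, 16, 30), (1999, Atlas, 16, 35), (1999, Atlas, 16, 37), (1999, Nova, 2, 18), (1999, Nova, 2, 23), (1999, Nova, 2, 30), (1999, Nova, 2, 35), (1999, Nova, 2, 37), (1999, Orion, 5, 18), (1999, Orion, 5, 23), (1999, Orion, 5, 30), (1999, Orion, 5, 35), (1999, Orion, 5, 37), (2007, Vega, 1, 26), (2007, Zephyr, 38, 26)}
Filtering on mid <= 26 leaves {(1990, Beta, 12, 11), (1990, Vega, 4, 11), (1990, Vega, 8, 11), (1990, Zephyr, 26, 11), (1999, Atlas, 16, 18), (1999, Atlas, 16, 23), (1999, Atlas, 16, 30), (1999, Atlas, 16, 35), (1999, Atlas, 16, 37), (1999, Nova, 2, 18), (1999, Nova, 2, 23), (1999, Nova, 2, 30), (1999, Nova, 2, 35), (1999, Nova, 2, 37), (1999, Orion, 5, 18), (1999, Orion, 5, 23), (1999, Orion, 5, 30), (1999, Orion, 5, 35), (1999, Orion, 5, 37), (2007, Vega, 1, 26)}.
Projecting to aid, role (1 duplicate(s) eliminated): {(11, Beta), (11, Vega), (11, Zephyr), (18, Atlas), (18, Nova), (18, Orion), (23, Atlas), (23, Nova), (23, Orion), (26, Vega), (30, Atlas), (30, Nova), (30, Orion), (35, Atlas), (35, Nova), (35, Orion), (37, Atlas), (37, Nova), (37, Orion)}
Filtering on aid > 26 leaves {(30, Atlas), (30, Nova), (30, Orion), (35, Atlas), (35, Nova), (35, Orion), (37, Atlas), (37, Nova), (37, Orion)}.

{(30, Atlas), (30, Nova), (30, Orion), (35, Atlas), (35, Nova), (35, Orion), (37, Atlas), (37, Nova), (37, Orion)}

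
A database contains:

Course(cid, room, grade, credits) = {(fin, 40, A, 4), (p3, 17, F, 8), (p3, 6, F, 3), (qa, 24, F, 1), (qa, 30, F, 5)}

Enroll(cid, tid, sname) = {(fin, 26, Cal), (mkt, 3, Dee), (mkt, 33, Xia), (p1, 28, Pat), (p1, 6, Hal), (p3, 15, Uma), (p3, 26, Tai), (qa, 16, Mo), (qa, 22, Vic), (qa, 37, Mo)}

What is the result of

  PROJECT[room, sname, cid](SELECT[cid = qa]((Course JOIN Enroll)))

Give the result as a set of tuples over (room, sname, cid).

{(24, Mo, qa), (24, Vic, qa), (30, Mo, qa), (30, Vic, qa)}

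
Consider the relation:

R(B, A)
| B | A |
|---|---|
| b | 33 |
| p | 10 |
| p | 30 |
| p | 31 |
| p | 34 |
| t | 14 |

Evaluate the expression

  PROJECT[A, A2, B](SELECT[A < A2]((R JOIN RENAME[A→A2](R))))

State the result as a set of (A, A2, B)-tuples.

ρ[A→A2]: schema becomes (B, A2); tuples unchanged.
Natural join on B: {(b, 33, 33), (p, 10, 10), (p, 10, 30), (p, 10, 31), (p, 10, 34), (p, 30, 10), (p, 30, 30), (p, 30, 31), (p, 30, 34), (p, 31, 10), (p, 31, 30), (p, 31, 31), (p, 31, 34), (p, 34, 10), (p, 34, 30), (p, 34, 31), (p, 34, 34), (t, 14, 14)}
Apply σ_{A < A2}; surviving tuples: {(p, 10, 30), (p, 10, 31), (p, 10, 34), (p, 30, 31), (p, 30, 34), (p, 31, 34)}
π[A, A2, B]: project onto (A, A2, B) → {(10, 30, p), (10, 31, p), (10, 34, p), (30, 31, p), (30, 34, p), (31, 34, p)}

{(10, 30, p), (10, 31, p), (10, 34, p), (30, 31, p), (30, 34, p), (31, 34, p)}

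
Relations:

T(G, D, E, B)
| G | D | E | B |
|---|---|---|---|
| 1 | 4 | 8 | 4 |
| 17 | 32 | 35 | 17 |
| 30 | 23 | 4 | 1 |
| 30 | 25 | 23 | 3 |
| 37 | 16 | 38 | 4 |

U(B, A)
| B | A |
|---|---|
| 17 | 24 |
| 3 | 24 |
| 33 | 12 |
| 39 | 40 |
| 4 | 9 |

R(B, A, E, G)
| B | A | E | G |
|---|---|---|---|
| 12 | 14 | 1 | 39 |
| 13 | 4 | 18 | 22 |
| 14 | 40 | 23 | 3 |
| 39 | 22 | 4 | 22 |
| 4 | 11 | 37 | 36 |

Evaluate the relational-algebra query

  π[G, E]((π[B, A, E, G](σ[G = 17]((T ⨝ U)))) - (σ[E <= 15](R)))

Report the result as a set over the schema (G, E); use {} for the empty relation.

{(17, 35)}

Joining T and U on B yields {(1, 4, 8, 4, 9), (17, 32, 35, 17, 24), (30, 25, 23, 3, 24), (37, 16, 38, 4, 9)}.
σ[G = 17]: keep tuples satisfying G = 17 → {(17, 32, 35, 17, 24)}
π[B, A, E, G]: project onto (B, A, E, G) → {(17, 24, 35, 17)}
σ[E <= 15]: keep tuples satisfying E <= 15 → {(12, 14, 1, 39), (39, 22, 4, 22)}
Taking the difference: {(17, 24, 35, 17)}
π[G, E]: project onto (G, E) → {(17, 35)}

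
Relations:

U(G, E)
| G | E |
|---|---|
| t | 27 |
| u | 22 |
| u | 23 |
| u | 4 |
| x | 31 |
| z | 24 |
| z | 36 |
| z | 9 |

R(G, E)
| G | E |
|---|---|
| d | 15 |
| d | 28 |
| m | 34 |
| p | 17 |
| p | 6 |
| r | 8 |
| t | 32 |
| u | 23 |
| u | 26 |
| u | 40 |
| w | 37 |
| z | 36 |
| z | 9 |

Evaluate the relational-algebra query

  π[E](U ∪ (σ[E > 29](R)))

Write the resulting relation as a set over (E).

{22, 23, 24, 27, 31, 32, 34, 36, 37, 4, 40, 9}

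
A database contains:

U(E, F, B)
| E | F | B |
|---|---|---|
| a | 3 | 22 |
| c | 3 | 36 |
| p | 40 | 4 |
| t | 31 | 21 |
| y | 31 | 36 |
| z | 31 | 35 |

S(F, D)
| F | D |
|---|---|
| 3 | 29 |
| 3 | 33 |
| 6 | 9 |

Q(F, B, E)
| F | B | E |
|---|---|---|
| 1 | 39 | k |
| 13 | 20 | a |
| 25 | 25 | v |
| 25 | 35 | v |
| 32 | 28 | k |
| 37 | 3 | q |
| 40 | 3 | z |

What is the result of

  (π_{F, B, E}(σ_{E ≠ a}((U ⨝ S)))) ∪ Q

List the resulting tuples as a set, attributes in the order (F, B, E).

Joining U and S on F yields {(a, 3, 22, 29), (a, 3, 22, 33), (c, 3, 36, 29), (c, 3, 36, 33)}.
Filtering on E ≠ a leaves {(c, 3, 36, 29), (c, 3, 36, 33)}.
π_{F, B, E} gives {(3, 36, c)} (1 duplicate(s) eliminated).
Taking the union: {(1, 39, k), (13, 20, a), (25, 25, v), (25, 35, v), (3, 36, c), (32, 28, k), (37, 3, q), (40, 3, z)}

{(1, 39, k), (13, 20, a), (25, 25, v), (25, 35, v), (3, 36, c), (32, 28, k), (37, 3, q), (40, 3, z)}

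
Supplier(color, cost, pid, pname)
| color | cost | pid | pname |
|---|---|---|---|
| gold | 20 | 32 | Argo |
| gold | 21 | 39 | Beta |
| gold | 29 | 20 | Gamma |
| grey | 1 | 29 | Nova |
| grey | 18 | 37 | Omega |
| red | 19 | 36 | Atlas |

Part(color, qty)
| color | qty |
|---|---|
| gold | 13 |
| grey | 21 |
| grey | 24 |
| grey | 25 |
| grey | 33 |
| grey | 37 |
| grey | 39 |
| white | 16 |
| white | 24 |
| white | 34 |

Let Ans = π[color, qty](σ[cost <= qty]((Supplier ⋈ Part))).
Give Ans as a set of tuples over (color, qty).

{(grey, 21), (grey, 24), (grey, 25), (grey, 33), (grey, 37), (grey, 39)}

Joining Supplier and Part on color yields {(gold, 20, 32, Argo, 13), (gold, 21, 39, Beta, 13), (gold, 29, 20, Gamma, 13), (grey, 1, 29, Nova, 21), (grey, 1, 29, Nova, 24), (grey, 1, 29, Nova, 25), (grey, 1, 29, Nova, 33), (grey, 1, 29, Nova, 37), (grey, 1, 29, Nova, 39), (grey, 18, 37, Omega, 21), (grey, 18, 37, Omega, 24), (grey, 18, 37, Omega, 25), (grey, 18, 37, Omega, 33), (grey, 18, 37, Omega, 37), (grey, 18, 37, Omega, 39)}.
Selection cost <= qty: {(grey, 1, 29, Nova, 21), (grey, 1, 29, Nova, 24), (grey, 1, 29, Nova, 25), (grey, 1, 29, Nova, 33), (grey, 1, 29, Nova, 37), (grey, 1, 29, Nova, 39), (grey, 18, 37, Omega, 21), (grey, 18, 37, Omega, 24), (grey, 18, 37, Omega, 25), (grey, 18, 37, Omega, 33), (grey, 18, 37, Omega, 37), (grey, 18, 37, Omega, 39)}
π_{color, qty} gives {(grey, 21), (grey, 24), (grey, 25), (grey, 33), (grey, 37), (grey, 39)} (6 duplicate(s) eliminated).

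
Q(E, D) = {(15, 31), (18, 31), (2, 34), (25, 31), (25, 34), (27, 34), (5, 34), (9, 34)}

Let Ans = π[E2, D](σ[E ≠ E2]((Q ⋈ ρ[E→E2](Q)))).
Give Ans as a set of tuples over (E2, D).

{(15, 31), (18, 31), (2, 34), (25, 31), (25, 34), (27, 34), (5, 34), (9, 34)}

ρ[E→E2]: schema becomes (E2, D); tuples unchanged.
Q ⋈ ρ[E→E2](Q) (natural join on D): {(15, 31, 15), (15, 31, 18), (15, 31, 25), (18, 31, 15), (18, 31, 18), (18, 31, 25), (2, 34, 2), (2, 34, 25), (2, 34, 27), (2, 34, 5), (2, 34, 9), (25, 31, 15), (25, 31, 18), (25, 31, 25), (25, 34, 2), (25, 34, 25), (25, 34, 27), (25, 34, 5), (25, 34, 9), (27, 34, 2), (27, 34, 25), (27, 34, 27), (27, 34, 5), (27, 34, 9), (5, 34, 2), (5, 34, 25), (5, 34, 27), (5, 34, 5), (5, 34, 9), (9, 34, 2), (9, 34, 25), (9, 34, 27), (9, 34, 5), (9, 34, 9)}
Selection E ≠ E2: {(15, 31, 18), (15, 31, 25), (18, 31, 15), (18, 31, 25), (2, 34, 25), (2, 34, 27), (2, 34, 5), (2, 34, 9), (25, 31, 15), (25, 31, 18), (25, 34, 2), (25, 34, 27), (25, 34, 5), (25, 34, 9), (27, 34, 2), (27, 34, 25), (27, 34, 5), (27, 34, 9), (5, 34, 2), (5, 34, 25), (5, 34, 27), (5, 34, 9), (9, 34, 2), (9, 34, 25), (9, 34, 27), (9, 34, 5)}
Projecting to E2, D (18 duplicate(s) eliminated): {(15, 31), (18, 31), (2, 34), (25, 31), (25, 34), (27, 34), (5, 34), (9, 34)}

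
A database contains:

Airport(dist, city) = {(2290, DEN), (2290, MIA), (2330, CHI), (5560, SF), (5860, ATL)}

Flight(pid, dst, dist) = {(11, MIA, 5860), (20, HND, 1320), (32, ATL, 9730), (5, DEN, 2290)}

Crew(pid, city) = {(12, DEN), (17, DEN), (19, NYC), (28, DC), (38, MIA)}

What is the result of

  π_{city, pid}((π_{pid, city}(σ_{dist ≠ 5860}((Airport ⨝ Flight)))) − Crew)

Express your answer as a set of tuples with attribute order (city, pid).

Joining Airport and Flight on dist yields {(2290, DEN, 5, DEN), (2290, MIA, 5, DEN), (5860, ATL, 11, MIA)}.
σ[dist ≠ 5860]: keep tuples satisfying dist ≠ 5860 → {(2290, DEN, 5, DEN), (2290, MIA, 5, DEN)}
Projecting to pid, city: {(5, DEN), (5, MIA)}
Taking the difference: {(5, DEN), (5, MIA)}
Projecting to city, pid: {(DEN, 5), (MIA, 5)}

{(DEN, 5), (MIA, 5)}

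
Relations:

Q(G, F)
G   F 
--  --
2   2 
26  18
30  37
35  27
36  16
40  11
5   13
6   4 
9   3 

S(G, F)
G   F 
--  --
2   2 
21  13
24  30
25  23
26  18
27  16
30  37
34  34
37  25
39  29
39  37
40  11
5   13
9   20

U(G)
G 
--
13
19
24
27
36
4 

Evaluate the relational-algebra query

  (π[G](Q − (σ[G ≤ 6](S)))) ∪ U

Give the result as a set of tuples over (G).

{13, 19, 24, 26, 27, 30, 35, 36, 4, 40, 6, 9}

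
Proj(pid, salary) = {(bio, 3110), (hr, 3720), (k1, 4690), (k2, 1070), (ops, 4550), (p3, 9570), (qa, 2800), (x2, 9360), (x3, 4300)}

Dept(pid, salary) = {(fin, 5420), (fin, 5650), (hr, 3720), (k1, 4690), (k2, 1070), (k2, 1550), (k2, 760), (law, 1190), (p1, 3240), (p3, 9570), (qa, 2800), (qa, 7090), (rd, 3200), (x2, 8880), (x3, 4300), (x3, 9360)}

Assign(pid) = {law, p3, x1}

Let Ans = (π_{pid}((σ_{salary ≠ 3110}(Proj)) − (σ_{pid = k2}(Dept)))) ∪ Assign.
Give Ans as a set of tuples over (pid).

{hr, k1, law, ops, p3, qa, x1, x2, x3}

Selection salary ≠ 3110: {(hr, 3720), (k1, 4690), (k2, 1070), (ops, 4550), (p3, 9570), (qa, 2800), (x2, 9360), (x3, 4300)}
Selection pid = k2: {(k2, 1070), (k2, 1550), (k2, 760)}
Difference: {(hr, 3720), (k1, 4690), (k2, 1070), (ops, 4550), (p3, 9570), (qa, 2800), (x2, 9360), (x3, 4300)} with {(k2, 1070), (k2, 1550), (k2, 760)} → {(hr, 3720), (k1, 4690), (ops, 4550), (p3, 9570), (qa, 2800), (x2, 9360), (x3, 4300)}
Keep only column(s) pid: {hr, k1, ops, p3, qa, x2, x3}
Union: {hr, k1, ops, p3, qa, x2, x3} with {law, p3, x1} → {hr, k1, law, ops, p3, qa, x1, x2, x3}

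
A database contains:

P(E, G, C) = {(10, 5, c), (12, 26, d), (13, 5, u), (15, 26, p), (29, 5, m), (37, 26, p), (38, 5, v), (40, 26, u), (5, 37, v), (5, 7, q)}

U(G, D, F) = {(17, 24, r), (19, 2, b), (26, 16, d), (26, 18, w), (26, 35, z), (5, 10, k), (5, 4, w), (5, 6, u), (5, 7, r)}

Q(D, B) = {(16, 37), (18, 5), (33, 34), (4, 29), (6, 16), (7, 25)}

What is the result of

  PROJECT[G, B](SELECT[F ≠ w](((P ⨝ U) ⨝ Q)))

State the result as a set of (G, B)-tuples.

{(26, 37), (5, 16), (5, 25)}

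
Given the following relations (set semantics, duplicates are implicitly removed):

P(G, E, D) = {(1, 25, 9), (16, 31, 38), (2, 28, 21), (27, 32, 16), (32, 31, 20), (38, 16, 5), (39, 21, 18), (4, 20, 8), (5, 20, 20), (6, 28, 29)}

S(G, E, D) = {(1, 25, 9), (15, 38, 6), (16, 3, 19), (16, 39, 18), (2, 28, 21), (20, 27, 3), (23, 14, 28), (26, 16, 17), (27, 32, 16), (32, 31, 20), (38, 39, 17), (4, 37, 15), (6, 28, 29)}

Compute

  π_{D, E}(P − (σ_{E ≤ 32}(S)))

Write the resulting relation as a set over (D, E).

{(18, 21), (20, 20), (38, 31), (5, 16), (8, 20)}

Selection E ≤ 32: {(1, 25, 9), (16, 3, 19), (2, 28, 21), (20, 27, 3), (23, 14, 28), (26, 16, 17), (27, 32, 16), (32, 31, 20), (6, 28, 29)}
Taking the difference: {(16, 31, 38), (38, 16, 5), (39, 21, 18), (4, 20, 8), (5, 20, 20)}
π[D, E]: project onto (D, E) → {(18, 21), (20, 20), (38, 31), (5, 16), (8, 20)}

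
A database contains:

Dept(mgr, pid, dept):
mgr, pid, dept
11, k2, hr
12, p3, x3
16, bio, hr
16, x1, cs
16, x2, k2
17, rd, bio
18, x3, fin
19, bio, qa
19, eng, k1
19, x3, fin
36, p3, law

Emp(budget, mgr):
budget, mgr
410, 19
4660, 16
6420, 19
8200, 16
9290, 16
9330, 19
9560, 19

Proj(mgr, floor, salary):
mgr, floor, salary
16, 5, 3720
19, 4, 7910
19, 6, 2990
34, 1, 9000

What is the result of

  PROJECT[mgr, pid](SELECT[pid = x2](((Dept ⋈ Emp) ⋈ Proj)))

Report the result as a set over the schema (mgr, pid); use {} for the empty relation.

{(16, x2)}

Joining Dept and Emp on mgr yields {(16, bio, hr, 4660), (16, bio, hr, 8200), (16, bio, hr, 9290), (16, x1, cs, 4660), (16, x1, cs, 8200), (16, x1, cs, 9290), (16, x2, k2, 4660), (16, x2, k2, 8200), (16, x2, k2, 9290), (19, bio, qa, 410), (19, bio, qa, 6420), (19, bio, qa, 9330), (19, bio, qa, 9560), (19, eng, k1, 410), (19, eng, k1, 6420), (19, eng, k1, 9330), (19, eng, k1, 9560), (19, x3, fin, 410), (19, x3, fin, 6420), (19, x3, fin, 9330), (19, x3, fin, 9560)}.
Joining (Dept ⋈ Emp) and Proj on mgr yields {(16, bio, hr, 4660, 5, 3720), (16, bio, hr, 8200, 5, 3720), (16, bio, hr, 9290, 5, 3720), (16, x1, cs, 4660, 5, 3720), (16, x1, cs, 8200, 5, 3720), (16, x1, cs, 9290, 5, 3720), (16, x2, k2, 4660, 5, 3720), (16, x2, k2, 8200, 5, 3720), (16, x2, k2, 9290, 5, 3720), (19, bio, qa, 410, 4, 7910), (19, bio, qa, 410, 6, 2990), (19, bio, qa, 6420, 4, 7910), (19, bio, qa, 6420, 6, 2990), (19, bio, qa, 9330, 4, 7910), (19, bio, qa, 9330, 6, 2990), (19, bio, qa, 9560, 4, 7910), (19, bio, qa, 9560, 6, 2990), (19, eng, k1, 410, 4, 7910), (19, eng, k1, 410, 6, 2990), (19, eng, k1, 6420, 4, 7910), (19, eng, k1, 6420, 6, 2990), (19, eng, k1, 9330, 4, 7910), (19, eng, k1, 9330, 6, 2990), (19, eng, k1, 9560, 4, 7910), (19, eng, k1, 9560, 6, 2990), (19, x3, fin, 410, 4, 7910), (19, x3, fin, 410, 6, 2990), (19, x3, fin, 6420, 4, 7910), (19, x3, fin, 6420, 6, 2990), (19, x3, fin, 9330, 4, 7910), (19, x3, fin, 9330, 6, 2990), (19, x3, fin, 9560, 4, 7910), (19, x3, fin, 9560, 6, 2990)}.
Filtering on pid = x2 leaves {(16, x2, k2, 4660, 5, 3720), (16, x2, k2, 8200, 5, 3720), (16, x2, k2, 9290, 5, 3720)}.
π_{mgr, pid} gives {(16, x2)} (2 duplicate(s) eliminated).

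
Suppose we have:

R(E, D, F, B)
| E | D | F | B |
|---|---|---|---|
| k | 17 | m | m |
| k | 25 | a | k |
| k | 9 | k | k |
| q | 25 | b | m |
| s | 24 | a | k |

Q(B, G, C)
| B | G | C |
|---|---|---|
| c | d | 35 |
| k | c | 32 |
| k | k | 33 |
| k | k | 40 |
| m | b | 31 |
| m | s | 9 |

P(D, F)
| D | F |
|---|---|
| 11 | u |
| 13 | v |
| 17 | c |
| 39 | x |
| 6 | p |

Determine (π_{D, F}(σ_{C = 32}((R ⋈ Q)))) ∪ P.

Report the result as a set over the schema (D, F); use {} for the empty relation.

R ⋈ Q (natural join on B): {(k, 17, m, m, b, 31), (k, 17, m, m, s, 9), (k, 25, a, k, c, 32), (k, 25, a, k, k, 33), (k, 25, a, k, k, 40), (k, 9, k, k, c, 32), (k, 9, k, k, k, 33), (k, 9, k, k, k, 40), (q, 25, b, m, b, 31), (q, 25, b, m, s, 9), (s, 24, a, k, c, 32), (s, 24, a, k, k, 33), (s, 24, a, k, k, 40)}
Selection C = 32: {(k, 25, a, k, c, 32), (k, 9, k, k, c, 32), (s, 24, a, k, c, 32)}
π[D, F]: project onto (D, F) → {(24, a), (25, a), (9, k)}
Taking the union: {(11, u), (13, v), (17, c), (24, a), (25, a), (39, x), (6, p), (9, k)}

{(11, u), (13, v), (17, c), (24, a), (25, a), (39, x), (6, p), (9, k)}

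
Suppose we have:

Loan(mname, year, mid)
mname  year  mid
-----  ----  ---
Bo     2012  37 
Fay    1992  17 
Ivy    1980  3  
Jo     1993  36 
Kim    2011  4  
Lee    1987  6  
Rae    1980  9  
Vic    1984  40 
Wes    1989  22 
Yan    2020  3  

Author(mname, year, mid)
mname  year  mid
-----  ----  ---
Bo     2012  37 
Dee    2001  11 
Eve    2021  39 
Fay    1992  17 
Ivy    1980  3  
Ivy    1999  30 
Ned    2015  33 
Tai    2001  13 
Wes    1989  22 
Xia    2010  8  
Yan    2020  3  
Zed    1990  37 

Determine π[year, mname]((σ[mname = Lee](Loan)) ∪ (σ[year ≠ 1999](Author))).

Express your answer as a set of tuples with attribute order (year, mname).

σ[mname = Lee]: keep tuples satisfying mname = Lee → {(Lee, 1987, 6)}
σ[year ≠ 1999]: keep tuples satisfying year ≠ 1999 → {(Bo, 2012, 37), (Dee, 2001, 11), (Eve, 2021, 39), (Fay, 1992, 17), (Ivy, 1980, 3), (Ned, 2015, 33), (Tai, 2001, 13), (Wes, 1989, 22), (Xia, 2010, 8), (Yan, 2020, 3), (Zed, 1990, 37)}
Taking the union: {(Bo, 2012, 37), (Dee, 2001, 11), (Eve, 2021, 39), (Fay, 1992, 17), (Ivy, 1980, 3), (Lee, 1987, 6), (Ned, 2015, 33), (Tai, 2001, 13), (Wes, 1989, 22), (Xia, 2010, 8), (Yan, 2020, 3), (Zed, 1990, 37)}
π[year, mname]: project onto (year, mname) → {(1980, Ivy), (1987, Lee), (1989, Wes), (1990, Zed), (1992, Fay), (2001, Dee), (2001, Tai), (2010, Xia), (2012, Bo), (2015, Ned), (2020, Yan), (2021, Eve)}

{(1980, Ivy), (1987, Lee), (1989, Wes), (1990, Zed), (1992, Fay), (2001, Dee), (2001, Tai), (2010, Xia), (2012, Bo), (2015, Ned), (2020, Yan), (2021, Eve)}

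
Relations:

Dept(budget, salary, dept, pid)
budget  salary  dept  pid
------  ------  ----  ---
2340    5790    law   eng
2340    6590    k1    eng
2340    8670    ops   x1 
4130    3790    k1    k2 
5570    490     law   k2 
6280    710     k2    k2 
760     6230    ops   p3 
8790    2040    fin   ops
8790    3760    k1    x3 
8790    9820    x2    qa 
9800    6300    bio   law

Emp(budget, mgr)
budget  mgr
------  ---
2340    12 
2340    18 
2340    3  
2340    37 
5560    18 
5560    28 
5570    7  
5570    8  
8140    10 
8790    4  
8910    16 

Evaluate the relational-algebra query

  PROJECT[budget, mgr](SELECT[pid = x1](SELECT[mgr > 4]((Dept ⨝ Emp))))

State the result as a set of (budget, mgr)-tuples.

{(2340, 12), (2340, 18), (2340, 37)}

Joining Dept and Emp on budget yields {(2340, 5790, law, eng, 12), (2340, 5790, law, eng, 18), (2340, 5790, law, eng, 3), (2340, 5790, law, eng, 37), (2340, 6590, k1, eng, 12), (2340, 6590, k1, eng, 18), (2340, 6590, k1, eng, 3), (2340, 6590, k1, eng, 37), (2340, 8670, ops, x1, 12), (2340, 8670, ops, x1, 18), (2340, 8670, ops, x1, 3), (2340, 8670, ops, x1, 37), (5570, 490, law, k2, 7), (5570, 490, law, k2, 8), (8790, 2040, fin, ops, 4), (8790, 3760, k1, x3, 4), (8790, 9820, x2, qa, 4)}.
Filtering on mgr > 4 leaves {(2340, 5790, law, eng, 12), (2340, 5790, law, eng, 18), (2340, 5790, law, eng, 37), (2340, 6590, k1, eng, 12), (2340, 6590, k1, eng, 18), (2340, 6590, k1, eng, 37), (2340, 8670, ops, x1, 12), (2340, 8670, ops, x1, 18), (2340, 8670, ops, x1, 37), (5570, 490, law, k2, 7), (5570, 490, law, k2, 8)}.
Filtering on pid = x1 leaves {(2340, 8670, ops, x1, 12), (2340, 8670, ops, x1, 18), (2340, 8670, ops, x1, 37)}.
Projecting to budget, mgr: {(2340, 12), (2340, 18), (2340, 37)}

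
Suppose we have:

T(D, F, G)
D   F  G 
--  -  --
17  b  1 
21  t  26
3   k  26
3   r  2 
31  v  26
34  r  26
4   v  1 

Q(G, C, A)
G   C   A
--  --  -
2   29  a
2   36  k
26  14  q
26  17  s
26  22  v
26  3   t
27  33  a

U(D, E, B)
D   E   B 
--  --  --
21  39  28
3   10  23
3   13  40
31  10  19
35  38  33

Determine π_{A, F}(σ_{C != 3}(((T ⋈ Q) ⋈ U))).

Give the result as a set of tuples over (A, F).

{(a, r), (k, r), (q, k), (q, t), (q, v), (s, k), (s, t), (s, v), (v, k), (v, t), (v, v)}

Natural join on G: {(21, t, 26, 14, q), (21, t, 26, 17, s), (21, t, 26, 22, v), (21, t, 26, 3, t), (3, k, 26, 14, q), (3, k, 26, 17, s), (3, k, 26, 22, v), (3, k, 26, 3, t), (3, r, 2, 29, a), (3, r, 2, 36, k), (31, v, 26, 14, q), (31, v, 26, 17, s), (31, v, 26, 22, v), (31, v, 26, 3, t), (34, r, 26, 14, q), (34, r, 26, 17, s), (34, r, 26, 22, v), (34, r, 26, 3, t)}
Natural join on D: {(21, t, 26, 14, q, 39, 28), (21, t, 26, 17, s, 39, 28), (21, t, 26, 22, v, 39, 28), (21, t, 26, 3, t, 39, 28), (3, k, 26, 14, q, 10, 23), (3, k, 26, 14, q, 13, 40), (3, k, 26, 17, s, 10, 23), (3, k, 26, 17, s, 13, 40), (3, k, 26, 22, v, 10, 23), (3, k, 26, 22, v, 13, 40), (3, k, 26, 3, t, 10, 23), (3, k, 26, 3, t, 13, 40), (3, r, 2, 29, a, 10, 23), (3, r, 2, 29, a, 13, 40), (3, r, 2, 36, k, 10, 23), (3, r, 2, 36, k, 13, 40), (31, v, 26, 14, q, 10, 19), (31, v, 26, 17, s, 10, 19), (31, v, 26, 22, v, 10, 19), (31, v, 26, 3, t, 10, 19)}
σ[C != 3]: keep tuples satisfying C != 3 → {(21, t, 26, 14, q, 39, 28), (21, t, 26, 17, s, 39, 28), (21, t, 26, 22, v, 39, 28), (3, k, 26, 14, q, 10, 23), (3, k, 26, 14, q, 13, 40), (3, k, 26, 17, s, 10, 23), (3, k, 26, 17, s, 13, 40), (3, k, 26, 22, v, 10, 23), (3, k, 26, 22, v, 13, 40), (3, r, 2, 29, a, 10, 23), (3, r, 2, 29, a, 13, 40), (3, r, 2, 36, k, 10, 23), (3, r, 2, 36, k, 13, 40), (31, v, 26, 14, q, 10, 19), (31, v, 26, 17, s, 10, 19), (31, v, 26, 22, v, 10, 19)}
π[A, F]: project onto (A, F) (5 duplicate(s) eliminated) → {(a, r), (k, r), (q, k), (q, t), (q, v), (s, k), (s, t), (s, v), (v, k), (v, t), (v, v)}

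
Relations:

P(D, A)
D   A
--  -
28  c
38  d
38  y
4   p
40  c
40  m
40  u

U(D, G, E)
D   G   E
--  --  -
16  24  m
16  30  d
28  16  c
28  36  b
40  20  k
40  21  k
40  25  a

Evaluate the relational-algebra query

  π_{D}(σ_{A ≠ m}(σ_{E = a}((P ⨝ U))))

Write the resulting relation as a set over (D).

{40}

Joining P and U on D yields {(28, c, 16, c), (28, c, 36, b), (40, c, 20, k), (40, c, 21, k), (40, c, 25, a), (40, m, 20, k), (40, m, 21, k), (40, m, 25, a), (40, u, 20, k), (40, u, 21, k), (40, u, 25, a)}.
σ[E = a]: keep tuples satisfying E = a → {(40, c, 25, a), (40, m, 25, a), (40, u, 25, a)}
σ[A ≠ m]: keep tuples satisfying A ≠ m → {(40, c, 25, a), (40, u, 25, a)}
π[D]: project onto (D) (1 duplicate(s) eliminated) → {40}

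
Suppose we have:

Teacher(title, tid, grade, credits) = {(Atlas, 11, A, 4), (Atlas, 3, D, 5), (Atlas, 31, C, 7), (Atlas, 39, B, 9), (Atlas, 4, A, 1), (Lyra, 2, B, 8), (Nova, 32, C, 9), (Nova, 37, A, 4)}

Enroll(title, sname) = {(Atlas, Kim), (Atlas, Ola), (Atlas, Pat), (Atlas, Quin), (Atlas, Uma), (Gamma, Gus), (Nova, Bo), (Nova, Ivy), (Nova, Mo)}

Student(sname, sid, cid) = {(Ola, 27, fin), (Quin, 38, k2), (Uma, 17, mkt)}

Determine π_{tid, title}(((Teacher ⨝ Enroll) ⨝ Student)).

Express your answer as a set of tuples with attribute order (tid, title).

{(11, Atlas), (3, Atlas), (31, Atlas), (39, Atlas), (4, Atlas)}

Natural join on title: {(Atlas, 11, A, 4, Kim), (Atlas, 11, A, 4, Ola), (Atlas, 11, A, 4, Pat), (Atlas, 11, A, 4, Quin), (Atlas, 11, A, 4, Uma), (Atlas, 3, D, 5, Kim), (Atlas, 3, D, 5, Ola), (Atlas, 3, D, 5, Pat), (Atlas, 3, D, 5, Quin), (Atlas, 3, D, 5, Uma), (Atlas, 31, C, 7, Kim), (Atlas, 31, C, 7, Ola), (Atlas, 31, C, 7, Pat), (Atlas, 31, C, 7, Quin), (Atlas, 31, C, 7, Uma), (Atlas, 39, B, 9, Kim), (Atlas, 39, B, 9, Ola), (Atlas, 39, B, 9, Pat), (Atlas, 39, B, 9, Quin), (Atlas, 39, B, 9, Uma), (Atlas, 4, A, 1, Kim), (Atlas, 4, A, 1, Ola), (Atlas, 4, A, 1, Pat), (Atlas, 4, A, 1, Quin), (Atlas, 4, A, 1, Uma), (Nova, 32, C, 9, Bo), (Nova, 32, C, 9, Ivy), (Nova, 32, C, 9, Mo), (Nova, 37, A, 4, Bo), (Nova, 37, A, 4, Ivy), (Nova, 37, A, 4, Mo)}
Natural join on sname: {(Atlas, 11, A, 4, Ola, 27, fin), (Atlas, 11, A, 4, Quin, 38, k2), (Atlas, 11, A, 4, Uma, 17, mkt), (Atlas, 3, D, 5, Ola, 27, fin), (Atlas, 3, D, 5, Quin, 38, k2), (Atlas, 3, D, 5, Uma, 17, mkt), (Atlas, 31, C, 7, Ola, 27, fin), (Atlas, 31, C, 7, Quin, 38, k2), (Atlas, 31, C, 7, Uma, 17, mkt), (Atlas, 39, B, 9, Ola, 27, fin), (Atlas, 39, B, 9, Quin, 38, k2), (Atlas, 39, B, 9, Uma, 17, mkt), (Atlas, 4, A, 1, Ola, 27, fin), (Atlas, 4, A, 1, Quin, 38, k2), (Atlas, 4, A, 1, Uma, 17, mkt)}
π[tid, title]: project onto (tid, title) (10 duplicate(s) eliminated) → {(11, Atlas), (3, Atlas), (31, Atlas), (39, Atlas), (4, Atlas)}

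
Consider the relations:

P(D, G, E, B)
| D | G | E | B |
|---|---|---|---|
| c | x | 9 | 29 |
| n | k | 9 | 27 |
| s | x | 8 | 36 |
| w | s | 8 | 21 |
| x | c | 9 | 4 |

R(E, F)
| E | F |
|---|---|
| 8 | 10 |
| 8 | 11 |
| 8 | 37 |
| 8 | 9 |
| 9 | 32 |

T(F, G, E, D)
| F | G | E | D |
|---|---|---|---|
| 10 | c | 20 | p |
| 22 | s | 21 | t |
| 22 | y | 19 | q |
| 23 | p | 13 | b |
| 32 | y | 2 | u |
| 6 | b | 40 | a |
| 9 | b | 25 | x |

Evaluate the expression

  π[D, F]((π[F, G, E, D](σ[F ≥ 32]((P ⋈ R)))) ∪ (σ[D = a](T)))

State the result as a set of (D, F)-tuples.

{(a, 6), (c, 32), (n, 32), (s, 37), (w, 37), (x, 32)}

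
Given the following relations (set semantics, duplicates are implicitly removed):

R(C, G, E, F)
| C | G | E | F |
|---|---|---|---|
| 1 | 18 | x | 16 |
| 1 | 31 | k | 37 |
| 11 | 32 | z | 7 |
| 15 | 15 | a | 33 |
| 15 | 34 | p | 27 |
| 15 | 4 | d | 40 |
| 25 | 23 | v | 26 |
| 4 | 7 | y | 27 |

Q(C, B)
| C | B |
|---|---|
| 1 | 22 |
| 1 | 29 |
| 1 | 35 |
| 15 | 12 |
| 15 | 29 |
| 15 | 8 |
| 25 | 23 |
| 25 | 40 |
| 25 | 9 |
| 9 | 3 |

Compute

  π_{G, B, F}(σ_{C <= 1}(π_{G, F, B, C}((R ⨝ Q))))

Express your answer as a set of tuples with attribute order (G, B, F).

Joining R and Q on C yields {(1, 18, x, 16, 22), (1, 18, x, 16, 29), (1, 18, x, 16, 35), (1, 31, k, 37, 22), (1, 31, k, 37, 29), (1, 31, k, 37, 35), (15, 15, a, 33, 12), (15, 15, a, 33, 29), (15, 15, a, 33, 8), (15, 34, p, 27, 12), (15, 34, p, 27, 29), (15, 34, p, 27, 8), (15, 4, d, 40, 12), (15, 4, d, 40, 29), (15, 4, d, 40, 8), (25, 23, v, 26, 23), (25, 23, v, 26, 40), (25, 23, v, 26, 9)}.
Keep only column(s) G, F, B, C: {(15, 33, 12, 15), (15, 33, 29, 15), (15, 33, 8, 15), (18, 16, 22, 1), (18, 16, 29, 1), (18, 16, 35, 1), (23, 26, 23, 25), (23, 26, 40, 25), (23, 26, 9, 25), (31, 37, 22, 1), (31, 37, 29, 1), (31, 37, 35, 1), (34, 27, 12, 15), (34, 27, 29, 15), (34, 27, 8, 15), (4, 40, 12, 15), (4, 40, 29, 15), (4, 40, 8, 15)}
Apply σ_{C <= 1}; surviving tuples: {(18, 16, 22, 1), (18, 16, 29, 1), (18, 16, 35, 1), (31, 37, 22, 1), (31, 37, 29, 1), (31, 37, 35, 1)}
Keep only column(s) G, B, F: {(18, 22, 16), (18, 29, 16), (18, 35, 16), (31, 22, 37), (31, 29, 37), (31, 35, 37)}

{(18, 22, 16), (18, 29, 16), (18, 35, 16), (31, 22, 37), (31, 29, 37), (31, 35, 37)}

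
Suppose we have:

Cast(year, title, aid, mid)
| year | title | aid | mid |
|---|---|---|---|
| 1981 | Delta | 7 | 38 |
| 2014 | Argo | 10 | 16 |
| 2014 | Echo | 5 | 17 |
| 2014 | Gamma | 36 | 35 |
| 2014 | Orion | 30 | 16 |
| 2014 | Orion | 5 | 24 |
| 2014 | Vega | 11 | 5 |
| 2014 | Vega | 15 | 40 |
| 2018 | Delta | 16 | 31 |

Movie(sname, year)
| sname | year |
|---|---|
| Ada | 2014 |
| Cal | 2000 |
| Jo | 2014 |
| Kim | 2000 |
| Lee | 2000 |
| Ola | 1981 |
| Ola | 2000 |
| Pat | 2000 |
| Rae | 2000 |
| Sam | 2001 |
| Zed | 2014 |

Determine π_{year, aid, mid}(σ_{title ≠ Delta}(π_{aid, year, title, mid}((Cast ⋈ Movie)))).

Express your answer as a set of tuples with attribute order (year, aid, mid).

Joining Cast and Movie on year yields {(1981, Delta, 7, 38, Ola), (2014, Argo, 10, 16, Ada), (2014, Argo, 10, 16, Jo), (2014, Argo, 10, 16, Zed), (2014, Echo, 5, 17, Ada), (2014, Echo, 5, 17, Jo), (2014, Echo, 5, 17, Zed), (2014, Gamma, 36, 35, Ada), (2014, Gamma, 36, 35, Jo), (2014, Gamma, 36, 35, Zed), (2014, Orion, 30, 16, Ada), (2014, Orion, 30, 16, Jo), (2014, Orion, 30, 16, Zed), (2014, Orion, 5, 24, Ada), (2014, Orion, 5, 24, Jo), (2014, Orion, 5, 24, Zed), (2014, Vega, 11, 5, Ada), (2014, Vega, 11, 5, Jo), (2014, Vega, 11, 5, Zed), (2014, Vega, 15, 40, Ada), (2014, Vega, 15, 40, Jo), (2014, Vega, 15, 40, Zed)}.
Projecting to aid, year, title, mid (14 duplicate(s) eliminated): {(10, 2014, Argo, 16), (11, 2014, Vega, 5), (15, 2014, Vega, 40), (30, 2014, Orion, 16), (36, 2014, Gamma, 35), (5, 2014, Echo, 17), (5, 2014, Orion, 24), (7, 1981, Delta, 38)}
Apply σ_{title ≠ Delta}; surviving tuples: {(10, 2014, Argo, 16), (11, 2014, Vega, 5), (15, 2014, Vega, 40), (30, 2014, Orion, 16), (36, 2014, Gamma, 35), (5, 2014, Echo, 17), (5, 2014, Orion, 24)}
Projecting to year, aid, mid: {(2014, 10, 16), (2014, 11, 5), (2014, 15, 40), (2014, 30, 16), (2014, 36, 35), (2014, 5, 17), (2014, 5, 24)}

{(2014, 10, 16), (2014, 11, 5), (2014, 15, 40), (2014, 30, 16), (2014, 36, 35), (2014, 5, 17), (2014, 5, 24)}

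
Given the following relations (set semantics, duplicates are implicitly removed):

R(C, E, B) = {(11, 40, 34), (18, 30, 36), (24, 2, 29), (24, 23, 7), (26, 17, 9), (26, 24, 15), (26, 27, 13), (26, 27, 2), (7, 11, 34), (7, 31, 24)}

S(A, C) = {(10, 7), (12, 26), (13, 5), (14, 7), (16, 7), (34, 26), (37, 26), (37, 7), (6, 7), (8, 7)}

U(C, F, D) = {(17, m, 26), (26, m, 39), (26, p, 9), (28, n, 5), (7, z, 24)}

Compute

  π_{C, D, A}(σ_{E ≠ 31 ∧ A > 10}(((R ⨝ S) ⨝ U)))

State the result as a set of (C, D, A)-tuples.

{(26, 39, 12), (26, 39, 34), (26, 39, 37), (26, 9, 12), (26, 9, 34), (26, 9, 37), (7, 24, 14), (7, 24, 16), (7, 24, 37)}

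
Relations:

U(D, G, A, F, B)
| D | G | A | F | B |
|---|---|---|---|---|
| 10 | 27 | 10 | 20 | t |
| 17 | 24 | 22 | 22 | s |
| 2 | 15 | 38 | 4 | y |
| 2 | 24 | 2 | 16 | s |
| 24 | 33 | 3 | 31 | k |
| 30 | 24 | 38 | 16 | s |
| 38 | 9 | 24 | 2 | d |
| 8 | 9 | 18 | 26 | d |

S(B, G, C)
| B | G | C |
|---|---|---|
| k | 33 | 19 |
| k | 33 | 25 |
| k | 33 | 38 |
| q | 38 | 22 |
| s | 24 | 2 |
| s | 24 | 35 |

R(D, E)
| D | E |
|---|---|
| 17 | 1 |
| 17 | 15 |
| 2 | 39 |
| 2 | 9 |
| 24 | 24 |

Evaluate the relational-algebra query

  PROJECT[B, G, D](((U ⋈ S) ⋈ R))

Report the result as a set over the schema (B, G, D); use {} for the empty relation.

{(k, 33, 24), (s, 24, 17), (s, 24, 2)}

Joining U and S on G, B yields {(17, 24, 22, 22, s, 2), (17, 24, 22, 22, s, 35), (2, 24, 2, 16, s, 2), (2, 24, 2, 16, s, 35), (24, 33, 3, 31, k, 19), (24, 33, 3, 31, k, 25), (24, 33, 3, 31, k, 38), (30, 24, 38, 16, s, 2), (30, 24, 38, 16, s, 35)}.
Joining (U ⋈ S) and R on D yields {(17, 24, 22, 22, s, 2, 1), (17, 24, 22, 22, s, 2, 15), (17, 24, 22, 22, s, 35, 1), (17, 24, 22, 22, s, 35, 15), (2, 24, 2, 16, s, 2, 39), (2, 24, 2, 16, s, 2, 9), (2, 24, 2, 16, s, 35, 39), (2, 24, 2, 16, s, 35, 9), (24, 33, 3, 31, k, 19, 24), (24, 33, 3, 31, k, 25, 24), (24, 33, 3, 31, k, 38, 24)}.
π[B, G, D]: project onto (B, G, D) (8 duplicate(s) eliminated) → {(k, 33, 24), (s, 24, 17), (s, 24, 2)}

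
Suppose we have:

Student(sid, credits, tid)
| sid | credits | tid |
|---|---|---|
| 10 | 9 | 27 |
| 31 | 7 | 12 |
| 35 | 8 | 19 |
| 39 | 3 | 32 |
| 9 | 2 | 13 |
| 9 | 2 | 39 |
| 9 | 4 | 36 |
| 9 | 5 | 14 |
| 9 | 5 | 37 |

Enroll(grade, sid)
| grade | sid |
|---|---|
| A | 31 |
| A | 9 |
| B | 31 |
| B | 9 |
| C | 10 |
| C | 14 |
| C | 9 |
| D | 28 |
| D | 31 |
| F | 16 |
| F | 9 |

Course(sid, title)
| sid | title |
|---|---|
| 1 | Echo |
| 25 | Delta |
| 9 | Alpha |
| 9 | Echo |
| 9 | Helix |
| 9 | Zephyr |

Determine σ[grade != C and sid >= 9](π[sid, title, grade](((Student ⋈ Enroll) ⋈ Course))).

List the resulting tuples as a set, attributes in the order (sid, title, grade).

{(9, Alpha, A), (9, Alpha, B), (9, Alpha, F), (9, Echo, A), (9, Echo, B), (9, Echo, F), (9, Helix, A), (9, Helix, B), (9, Helix, F), (9, Zephyr, A), (9, Zephyr, B), (9, Zephyr, F)}

Student ⋈ Enroll (natural join on sid): {(10, 9, 27, C), (31, 7, 12, A), (31, 7, 12, B), (31, 7, 12, D), (9, 2, 13, A), (9, 2, 13, B), (9, 2, 13, C), (9, 2, 13, F), (9, 2, 39, A), (9, 2, 39, B), (9, 2, 39, C), (9, 2, 39, F), (9, 4, 36, A), (9, 4, 36, B), (9, 4, 36, C), (9, 4, 36, F), (9, 5, 14, A), (9, 5, 14, B), (9, 5, 14, C), (9, 5, 14, F), (9, 5, 37, A), (9, 5, 37, B), (9, 5, 37, C), (9, 5, 37, F)}
(Student ⋈ Enroll) ⋈ Course (natural join on sid): {(9, 2, 13, A, Alpha), (9, 2, 13, A, Echo), (9, 2, 13, A, Helix), (9, 2, 13, A, Zephyr), (9, 2, 13, B, Alpha), (9, 2, 13, B, Echo), (9, 2, 13, B, Helix), (9, 2, 13, B, Zephyr), (9, 2, 13, C, Alpha), (9, 2, 13, C, Echo), (9, 2, 13, C, Helix), (9, 2, 13, C, Zephyr), (9, 2, 13, F, Alpha), (9, 2, 13, F, Echo), (9, 2, 13, F, Helix), (9, 2, 13, F, Zephyr), (9, 2, 39, A, Alpha), (9, 2, 39, A, Echo), (9, 2, 39, A, Helix), (9, 2, 39, A, Zephyr), (9, 2, 39, B, Alpha), (9, 2, 39, B, Echo), (9, 2, 39, B, Helix), (9, 2, 39, B, Zephyr), (9, 2, 39, C, Alpha), (9, 2, 39, C, Echo), (9, 2, 39, C, Helix), (9, 2, 39, C, Zephyr), (9, 2, 39, F, Alpha), (9, 2, 39, F, Echo), (9, 2, 39, F, Helix), (9, 2, 39, F, Zephyr), (9, 4, 36, A, Alpha), (9, 4, 36, A, Echo), (9, 4, 36, A, Helix), (9, 4, 36, A, Zephyr), (9, 4, 36, B, Alpha), (9, 4, 36, B, Echo), (9, 4, 36, B, Helix), (9, 4, 36, B, Zephyr), (9, 4, 36, C, Alpha), (9, 4, 36, C, Echo), (9, 4, 36, C, Helix), (9, 4, 36, C, Zephyr), (9, 4, 36, F, Alpha), (9, 4, 36, F, Echo), (9, 4, 36, F, Helix), (9, 4, 36, F, Zephyr), (9, 5, 14, A, Alpha), (9, 5, 14, A, Echo), (9, 5, 14, A, Helix), (9, 5, 14, A, Zephyr), (9, 5, 14, B, Alpha), (9, 5, 14, B, Echo), (9, 5, 14, B, Helix), (9, 5, 14, B, Zephyr), (9, 5, 14, C, Alpha), (9, 5, 14, C, Echo), (9, 5, 14, C, Helix), (9, 5, 14, C, Zephyr), (9, 5, 14, F, Alpha), (9, 5, 14, F, Echo), (9, 5, 14, F, Helix), (9, 5, 14, F, Zephyr), (9, 5, 37, A, Alpha), (9, 5, 37, A, Echo), (9, 5, 37, A, Helix), (9, 5, 37, A, Zephyr), (9, 5, 37, B, Alpha), (9, 5, 37, B, Echo), (9, 5, 37, B, Helix), (9, 5, 37, B, Zephyr), (9, 5, 37, C, Alpha), (9, 5, 37, C, Echo), (9, 5, 37, C, Helix), (9, 5, 37, C, Zephyr), (9, 5, 37, F, Alpha), (9, 5, 37, F, Echo), (9, 5, 37, F, Helix), (9, 5, 37, F, Zephyr)}
Keep only column(s) sid, title, grade (64 duplicate(s) eliminated): {(9, Alpha, A), (9, Alpha, B), (9, Alpha, C), (9, Alpha, F), (9, Echo, A), (9, Echo, B), (9, Echo, C), (9, Echo, F), (9, Helix, A), (9, Helix, B), (9, Helix, C), (9, Helix, F), (9, Zephyr, A), (9, Zephyr, B), (9, Zephyr, C), (9, Zephyr, F)}
Filtering on grade != C and sid >= 9 leaves {(9, Alpha, A), (9, Alpha, B), (9, Alpha, F), (9, Echo, A), (9, Echo, B), (9, Echo, F), (9, Helix, A), (9, Helix, B), (9, Helix, F), (9, Zephyr, A), (9, Zephyr, B), (9, Zephyr, F)}.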